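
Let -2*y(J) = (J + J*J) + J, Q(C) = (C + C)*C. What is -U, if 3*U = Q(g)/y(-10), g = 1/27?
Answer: 1/43740 ≈ 2.2862e-5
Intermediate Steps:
g = 1/27 ≈ 0.037037
Q(C) = 2*C² (Q(C) = (2*C)*C = 2*C²)
y(J) = -J - J²/2 (y(J) = -((J + J*J) + J)/2 = -((J + J²) + J)/2 = -(J² + 2*J)/2 = -J - J²/2)
U = -1/43740 (U = ((2*(1/27)²)/((-½*(-10)*(2 - 10))))/3 = ((2*(1/729))/((-½*(-10)*(-8))))/3 = ((2/729)/(-40))/3 = ((2/729)*(-1/40))/3 = (⅓)*(-1/14580) = -1/43740 ≈ -2.2862e-5)
-U = -1*(-1/43740) = 1/43740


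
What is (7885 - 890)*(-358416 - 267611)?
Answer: -4379058865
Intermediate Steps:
(7885 - 890)*(-358416 - 267611) = 6995*(-626027) = -4379058865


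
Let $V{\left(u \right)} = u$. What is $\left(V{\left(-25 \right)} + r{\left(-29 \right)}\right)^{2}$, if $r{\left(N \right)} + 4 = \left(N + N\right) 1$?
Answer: $7569$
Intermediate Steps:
$r{\left(N \right)} = -4 + 2 N$ ($r{\left(N \right)} = -4 + \left(N + N\right) 1 = -4 + 2 N 1 = -4 + 2 N$)
$\left(V{\left(-25 \right)} + r{\left(-29 \right)}\right)^{2} = \left(-25 + \left(-4 + 2 \left(-29\right)\right)\right)^{2} = \left(-25 - 62\right)^{2} = \left(-87\right)^{2} = 7569$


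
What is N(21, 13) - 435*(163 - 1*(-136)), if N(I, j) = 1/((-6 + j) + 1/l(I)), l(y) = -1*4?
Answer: -3511751/27 ≈ -1.3006e+5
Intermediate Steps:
l(y) = -4
N(I, j) = 1/(-25/4 + j) (N(I, j) = 1/((-6 + j) + 1/(-4)) = 1/((-6 + j) - 1/4) = 1/(-25/4 + j))
N(21, 13) - 435*(163 - 1*(-136)) = 4/(-25 + 4*13) - 435*(163 - 1*(-136)) = 4/(-25 + 52) - 435*(163 + 136) = 4/27 - 435*299 = 4*(1/27) - 130065 = 4/27 - 130065 = -3511751/27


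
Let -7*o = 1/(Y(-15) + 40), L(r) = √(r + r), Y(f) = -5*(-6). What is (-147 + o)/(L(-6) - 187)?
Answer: 13469797/17140690 + 72031*I*√3/8570345 ≈ 0.78584 + 0.014557*I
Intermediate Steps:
Y(f) = 30
L(r) = √2*√r (L(r) = √(2*r) = √2*√r)
o = -1/490 (o = -1/(7*(30 + 40)) = -⅐/70 = -⅐*1/70 = -1/490 ≈ -0.0020408)
(-147 + o)/(L(-6) - 187) = (-147 - 1/490)/(√2*√(-6) - 187) = -72031/(490*(√2*(I*√6) - 187)) = -72031/(490*(2*I*√3 - 187)) = -72031/(490*(-187 + 2*I*√3))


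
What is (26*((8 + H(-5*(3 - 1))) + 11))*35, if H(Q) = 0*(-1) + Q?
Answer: 8190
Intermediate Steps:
H(Q) = Q (H(Q) = 0 + Q = Q)
(26*((8 + H(-5*(3 - 1))) + 11))*35 = (26*((8 - 5*(3 - 1)) + 11))*35 = (26*((8 - 5*2) + 11))*35 = (26*((8 - 10) + 11))*35 = (26*(-2 + 11))*35 = (26*9)*35 = 234*35 = 8190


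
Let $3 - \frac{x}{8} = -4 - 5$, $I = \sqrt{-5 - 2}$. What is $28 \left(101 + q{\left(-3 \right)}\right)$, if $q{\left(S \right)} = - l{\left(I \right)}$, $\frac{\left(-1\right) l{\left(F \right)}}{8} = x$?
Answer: $24332$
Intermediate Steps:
$I = i \sqrt{7}$ ($I = \sqrt{-7} = i \sqrt{7} \approx 2.6458 i$)
$x = 96$ ($x = 24 - 8 \left(-4 - 5\right) = 24 - -72 = 24 + 72 = 96$)
$l{\left(F \right)} = -768$ ($l{\left(F \right)} = \left(-8\right) 96 = -768$)
$q{\left(S \right)} = 768$ ($q{\left(S \right)} = \left(-1\right) \left(-768\right) = 768$)
$28 \left(101 + q{\left(-3 \right)}\right) = 28 \left(101 + 768\right) = 28 \cdot 869 = 24332$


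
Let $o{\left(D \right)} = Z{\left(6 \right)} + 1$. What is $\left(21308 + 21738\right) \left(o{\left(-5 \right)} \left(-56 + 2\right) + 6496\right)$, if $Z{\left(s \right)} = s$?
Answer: $263355428$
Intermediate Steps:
$o{\left(D \right)} = 7$ ($o{\left(D \right)} = 6 + 1 = 7$)
$\left(21308 + 21738\right) \left(o{\left(-5 \right)} \left(-56 + 2\right) + 6496\right) = \left(21308 + 21738\right) \left(7 \left(-56 + 2\right) + 6496\right) = 43046 \left(7 \left(-54\right) + 6496\right) = 43046 \left(-378 + 6496\right) = 43046 \cdot 6118 = 263355428$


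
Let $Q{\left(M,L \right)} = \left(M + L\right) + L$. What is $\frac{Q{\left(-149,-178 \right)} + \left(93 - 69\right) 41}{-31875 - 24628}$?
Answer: $- \frac{479}{56503} \approx -0.0084774$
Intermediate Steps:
$Q{\left(M,L \right)} = M + 2 L$ ($Q{\left(M,L \right)} = \left(L + M\right) + L = M + 2 L$)
$\frac{Q{\left(-149,-178 \right)} + \left(93 - 69\right) 41}{-31875 - 24628} = \frac{\left(-149 + 2 \left(-178\right)\right) + \left(93 - 69\right) 41}{-31875 - 24628} = \frac{\left(-149 - 356\right) + 24 \cdot 41}{-56503} = \left(-505 + 984\right) \left(- \frac{1}{56503}\right) = 479 \left(- \frac{1}{56503}\right) = - \frac{479}{56503}$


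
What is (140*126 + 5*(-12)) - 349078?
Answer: -331498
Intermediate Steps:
(140*126 + 5*(-12)) - 349078 = (17640 - 60) - 349078 = 17580 - 349078 = -331498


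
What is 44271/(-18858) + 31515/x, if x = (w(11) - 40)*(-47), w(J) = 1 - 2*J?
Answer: 155794971/18021962 ≈ 8.6447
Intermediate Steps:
x = 2867 (x = ((1 - 2*11) - 40)*(-47) = ((1 - 22) - 40)*(-47) = (-21 - 40)*(-47) = -61*(-47) = 2867)
44271/(-18858) + 31515/x = 44271/(-18858) + 31515/2867 = 44271*(-1/18858) + 31515*(1/2867) = -14757/6286 + 31515/2867 = 155794971/18021962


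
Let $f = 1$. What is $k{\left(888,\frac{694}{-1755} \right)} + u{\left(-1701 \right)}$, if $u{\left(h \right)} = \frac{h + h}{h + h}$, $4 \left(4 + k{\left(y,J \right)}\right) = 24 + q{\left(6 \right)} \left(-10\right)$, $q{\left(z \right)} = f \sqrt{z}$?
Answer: $3 - \frac{5 \sqrt{6}}{2} \approx -3.1237$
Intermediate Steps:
$q{\left(z \right)} = \sqrt{z}$ ($q{\left(z \right)} = 1 \sqrt{z} = \sqrt{z}$)
$k{\left(y,J \right)} = 2 - \frac{5 \sqrt{6}}{2}$ ($k{\left(y,J \right)} = -4 + \frac{24 + \sqrt{6} \left(-10\right)}{4} = -4 + \frac{24 - 10 \sqrt{6}}{4} = -4 + \left(6 - \frac{5 \sqrt{6}}{2}\right) = 2 - \frac{5 \sqrt{6}}{2}$)
$u{\left(h \right)} = 1$ ($u{\left(h \right)} = \frac{2 h}{2 h} = 2 h \frac{1}{2 h} = 1$)
$k{\left(888,\frac{694}{-1755} \right)} + u{\left(-1701 \right)} = \left(2 - \frac{5 \sqrt{6}}{2}\right) + 1 = 3 - \frac{5 \sqrt{6}}{2}$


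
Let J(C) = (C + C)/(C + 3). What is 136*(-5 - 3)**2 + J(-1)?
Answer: 8703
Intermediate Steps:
J(C) = 2*C/(3 + C) (J(C) = (2*C)/(3 + C) = 2*C/(3 + C))
136*(-5 - 3)**2 + J(-1) = 136*(-5 - 3)**2 + 2*(-1)/(3 - 1) = 136*(-8)**2 + 2*(-1)/2 = 136*64 + 2*(-1)*(1/2) = 8704 - 1 = 8703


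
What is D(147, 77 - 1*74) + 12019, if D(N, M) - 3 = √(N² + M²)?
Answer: 12022 + 3*√2402 ≈ 12169.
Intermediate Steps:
D(N, M) = 3 + √(M² + N²) (D(N, M) = 3 + √(N² + M²) = 3 + √(M² + N²))
D(147, 77 - 1*74) + 12019 = (3 + √((77 - 1*74)² + 147²)) + 12019 = (3 + √((77 - 74)² + 21609)) + 12019 = (3 + √(3² + 21609)) + 12019 = (3 + √(9 + 21609)) + 12019 = (3 + √21618) + 12019 = (3 + 3*√2402) + 12019 = 12022 + 3*√2402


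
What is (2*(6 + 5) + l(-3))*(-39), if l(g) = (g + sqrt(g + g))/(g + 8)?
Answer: -4173/5 - 39*I*sqrt(6)/5 ≈ -834.6 - 19.106*I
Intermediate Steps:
l(g) = (g + sqrt(2)*sqrt(g))/(8 + g) (l(g) = (g + sqrt(2*g))/(8 + g) = (g + sqrt(2)*sqrt(g))/(8 + g))
(2*(6 + 5) + l(-3))*(-39) = (2*(6 + 5) + (-3 + sqrt(2)*sqrt(-3))/(8 - 3))*(-39) = (2*11 + (-3 + sqrt(2)*(I*sqrt(3)))/5)*(-39) = (22 + (-3 + I*sqrt(6))/5)*(-39) = (22 + (-3/5 + I*sqrt(6)/5))*(-39) = (107/5 + I*sqrt(6)/5)*(-39) = -4173/5 - 39*I*sqrt(6)/5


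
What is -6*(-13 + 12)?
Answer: 6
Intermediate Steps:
-6*(-13 + 12) = -6*(-1) = 6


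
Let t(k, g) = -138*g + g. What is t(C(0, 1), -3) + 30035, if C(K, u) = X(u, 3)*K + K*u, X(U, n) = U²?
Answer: 30446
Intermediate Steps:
C(K, u) = K*u + K*u² (C(K, u) = u²*K + K*u = K*u² + K*u = K*u + K*u²)
t(k, g) = -137*g
t(C(0, 1), -3) + 30035 = -137*(-3) + 30035 = 411 + 30035 = 30446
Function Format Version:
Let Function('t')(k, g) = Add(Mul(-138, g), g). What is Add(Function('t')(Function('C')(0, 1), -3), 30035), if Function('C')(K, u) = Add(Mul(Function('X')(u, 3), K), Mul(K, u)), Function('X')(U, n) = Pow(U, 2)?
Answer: 30446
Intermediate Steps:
Function('C')(K, u) = Add(Mul(K, u), Mul(K, Pow(u, 2))) (Function('C')(K, u) = Add(Mul(Pow(u, 2), K), Mul(K, u)) = Add(Mul(K, Pow(u, 2)), Mul(K, u)) = Add(Mul(K, u), Mul(K, Pow(u, 2))))
Function('t')(k, g) = Mul(-137, g)
Add(Function('t')(Function('C')(0, 1), -3), 30035) = Add(Mul(-137, -3), 30035) = Add(411, 30035) = 30446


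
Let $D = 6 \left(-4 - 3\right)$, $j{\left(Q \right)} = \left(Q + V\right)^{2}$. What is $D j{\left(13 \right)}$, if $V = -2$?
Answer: $-5082$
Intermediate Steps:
$j{\left(Q \right)} = \left(-2 + Q\right)^{2}$ ($j{\left(Q \right)} = \left(Q - 2\right)^{2} = \left(-2 + Q\right)^{2}$)
$D = -42$ ($D = 6 \left(-7\right) = -42$)
$D j{\left(13 \right)} = - 42 \left(-2 + 13\right)^{2} = - 42 \cdot 11^{2} = \left(-42\right) 121 = -5082$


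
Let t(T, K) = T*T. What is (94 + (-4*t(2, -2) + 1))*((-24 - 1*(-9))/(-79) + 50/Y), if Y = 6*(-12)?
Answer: -1435/36 ≈ -39.861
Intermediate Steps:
Y = -72
t(T, K) = T**2
(94 + (-4*t(2, -2) + 1))*((-24 - 1*(-9))/(-79) + 50/Y) = (94 + (-4*2**2 + 1))*((-24 - 1*(-9))/(-79) + 50/(-72)) = (94 + (-4*4 + 1))*((-24 + 9)*(-1/79) + 50*(-1/72)) = (94 + (-16 + 1))*(-15*(-1/79) - 25/36) = (94 - 15)*(15/79 - 25/36) = 79*(-1435/2844) = -1435/36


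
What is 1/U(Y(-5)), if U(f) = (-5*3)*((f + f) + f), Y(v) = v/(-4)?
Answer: -4/225 ≈ -0.017778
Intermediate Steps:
Y(v) = -v/4 (Y(v) = v*(-1/4) = -v/4)
U(f) = -45*f (U(f) = -15*(2*f + f) = -45*f)
1/U(Y(-5)) = 1/(-(-45)*(-5)/4) = 1/(-45*5/4) = 1/(-225/4) = -4/225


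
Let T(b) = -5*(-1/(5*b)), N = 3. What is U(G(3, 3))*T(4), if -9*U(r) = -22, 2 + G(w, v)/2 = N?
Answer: 11/18 ≈ 0.61111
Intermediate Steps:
G(w, v) = 2 (G(w, v) = -4 + 2*3 = -4 + 6 = 2)
T(b) = 1/b (T(b) = -(-1)/b = 1/b)
U(r) = 22/9 (U(r) = -⅑*(-22) = 22/9)
U(G(3, 3))*T(4) = (22/9)/4 = (22/9)*(¼) = 11/18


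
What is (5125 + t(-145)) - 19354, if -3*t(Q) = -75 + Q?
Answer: -42467/3 ≈ -14156.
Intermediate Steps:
t(Q) = 25 - Q/3 (t(Q) = -(-75 + Q)/3 = 25 - Q/3)
(5125 + t(-145)) - 19354 = (5125 + (25 - 1/3*(-145))) - 19354 = (5125 + (25 + 145/3)) - 19354 = (5125 + 220/3) - 19354 = 15595/3 - 19354 = -42467/3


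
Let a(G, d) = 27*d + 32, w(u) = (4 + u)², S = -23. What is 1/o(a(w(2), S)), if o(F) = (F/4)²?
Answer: 16/346921 ≈ 4.6120e-5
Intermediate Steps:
a(G, d) = 32 + 27*d
o(F) = F²/16 (o(F) = (F*(¼))² = (F/4)² = F²/16)
1/o(a(w(2), S)) = 1/((32 + 27*(-23))²/16) = 1/((32 - 621)²/16) = 1/((1/16)*(-589)²) = 1/((1/16)*346921) = 1/(346921/16) = 16/346921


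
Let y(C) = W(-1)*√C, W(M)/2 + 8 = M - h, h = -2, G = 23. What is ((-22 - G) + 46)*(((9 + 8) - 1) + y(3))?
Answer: 16 - 14*√3 ≈ -8.2487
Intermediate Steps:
W(M) = -12 + 2*M (W(M) = -16 + 2*(M - 1*(-2)) = -16 + 2*(M + 2) = -16 + 2*(2 + M) = -16 + (4 + 2*M) = -12 + 2*M)
y(C) = -14*√C (y(C) = (-12 + 2*(-1))*√C = (-12 - 2)*√C = -14*√C)
((-22 - G) + 46)*(((9 + 8) - 1) + y(3)) = ((-22 - 1*23) + 46)*(((9 + 8) - 1) - 14*√3) = ((-22 - 23) + 46)*((17 - 1) - 14*√3) = (-45 + 46)*(16 - 14*√3) = 1*(16 - 14*√3) = 16 - 14*√3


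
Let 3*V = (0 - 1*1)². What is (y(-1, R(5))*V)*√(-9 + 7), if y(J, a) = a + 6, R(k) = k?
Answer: 11*I*√2/3 ≈ 5.1854*I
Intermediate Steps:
y(J, a) = 6 + a
V = ⅓ (V = (0 - 1*1)²/3 = (0 - 1)²/3 = (⅓)*(-1)² = (⅓)*1 = ⅓ ≈ 0.33333)
(y(-1, R(5))*V)*√(-9 + 7) = ((6 + 5)*(⅓))*√(-9 + 7) = (11*(⅓))*√(-2) = 11*(I*√2)/3 = 11*I*√2/3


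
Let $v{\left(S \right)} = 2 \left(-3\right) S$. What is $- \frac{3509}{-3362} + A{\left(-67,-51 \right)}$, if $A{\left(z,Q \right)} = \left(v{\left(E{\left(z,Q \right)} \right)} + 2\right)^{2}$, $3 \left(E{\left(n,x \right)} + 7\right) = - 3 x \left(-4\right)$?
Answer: $\frac{5405507797}{3362} \approx 1.6078 \cdot 10^{6}$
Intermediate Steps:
$E{\left(n,x \right)} = -7 + 4 x$ ($E{\left(n,x \right)} = -7 + \frac{\left(-3\right) x \left(-4\right)}{3} = -7 + \frac{\left(-3\right) \left(- 4 x\right)}{3} = -7 + \frac{12 x}{3} = -7 + 4 x$)
$v{\left(S \right)} = - 6 S$
$A{\left(z,Q \right)} = \left(44 - 24 Q\right)^{2}$ ($A{\left(z,Q \right)} = \left(- 6 \left(-7 + 4 Q\right) + 2\right)^{2} = \left(\left(42 - 24 Q\right) + 2\right)^{2} = \left(44 - 24 Q\right)^{2}$)
$- \frac{3509}{-3362} + A{\left(-67,-51 \right)} = - \frac{3509}{-3362} + 16 \left(-11 + 6 \left(-51\right)\right)^{2} = \left(-3509\right) \left(- \frac{1}{3362}\right) + 16 \left(-11 - 306\right)^{2} = \frac{3509}{3362} + 16 \left(-317\right)^{2} = \frac{3509}{3362} + 16 \cdot 100489 = \frac{3509}{3362} + 1607824 = \frac{5405507797}{3362}$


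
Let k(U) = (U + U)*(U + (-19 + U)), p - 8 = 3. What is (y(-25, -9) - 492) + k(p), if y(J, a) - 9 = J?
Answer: -442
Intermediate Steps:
p = 11 (p = 8 + 3 = 11)
y(J, a) = 9 + J
k(U) = 2*U*(-19 + 2*U) (k(U) = (2*U)*(-19 + 2*U) = 2*U*(-19 + 2*U))
(y(-25, -9) - 492) + k(p) = ((9 - 25) - 492) + 2*11*(-19 + 2*11) = (-16 - 492) + 2*11*(-19 + 22) = -508 + 2*11*3 = -508 + 66 = -442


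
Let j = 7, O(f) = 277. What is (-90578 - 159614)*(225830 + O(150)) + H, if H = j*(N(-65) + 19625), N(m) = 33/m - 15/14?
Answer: -7354103273407/130 ≈ -5.6570e+10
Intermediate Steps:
N(m) = -15/14 + 33/m (N(m) = 33/m - 15*1/14 = 33/m - 15/14 = -15/14 + 33/m)
H = 17857313/130 (H = 7*((-15/14 + 33/(-65)) + 19625) = 7*((-15/14 + 33*(-1/65)) + 19625) = 7*((-15/14 - 33/65) + 19625) = 7*(-1437/910 + 19625) = 7*(17857313/910) = 17857313/130 ≈ 1.3736e+5)
(-90578 - 159614)*(225830 + O(150)) + H = (-90578 - 159614)*(225830 + 277) + 17857313/130 = -250192*226107 + 17857313/130 = -56570162544 + 17857313/130 = -7354103273407/130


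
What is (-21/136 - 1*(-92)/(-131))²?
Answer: 232959169/317409856 ≈ 0.73394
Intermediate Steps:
(-21/136 - 1*(-92)/(-131))² = (-21*1/136 + 92*(-1/131))² = (-21/136 - 92/131)² = (-15263/17816)² = 232959169/317409856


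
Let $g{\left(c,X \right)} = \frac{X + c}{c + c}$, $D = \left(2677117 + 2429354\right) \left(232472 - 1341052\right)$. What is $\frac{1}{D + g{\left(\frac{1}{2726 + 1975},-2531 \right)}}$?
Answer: $- \frac{1}{5660937570295} \approx -1.7665 \cdot 10^{-13}$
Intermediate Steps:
$D = -5660931621180$ ($D = 5106471 \left(-1108580\right) = -5660931621180$)
$g{\left(c,X \right)} = \frac{X + c}{2 c}$
$\frac{1}{D + g{\left(\frac{1}{2726 + 1975},-2531 \right)}} = \frac{1}{-5660931621180 + \frac{-2531 + \frac{1}{2726 + 1975}}{2 \frac{1}{2726 + 1975}}} = \frac{1}{-5660931621180 + \frac{-2531 + \frac{1}{4701}}{2 \cdot \frac{1}{4701}}} = \frac{1}{-5660931621180 + \frac{\frac{1}{\frac{1}{4701}} \left(-2531 + \frac{1}{4701}\right)}{2}} = \frac{1}{-5660931621180 + \frac{1}{2} \cdot 4701 \left(- \frac{11898230}{4701}\right)} = \frac{1}{-5660931621180 - 5949115} = \frac{1}{-5660937570295} = - \frac{1}{5660937570295}$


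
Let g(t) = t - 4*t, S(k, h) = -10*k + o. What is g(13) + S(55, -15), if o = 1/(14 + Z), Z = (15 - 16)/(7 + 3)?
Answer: -81861/139 ≈ -588.93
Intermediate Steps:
Z = -⅒ (Z = -1/10 = -1*⅒ = -⅒ ≈ -0.10000)
o = 10/139 (o = 1/(14 - ⅒) = 1/(139/10) = 10/139 ≈ 0.071942)
S(k, h) = 10/139 - 10*k (S(k, h) = -10*k + 10/139 = 10/139 - 10*k)
g(t) = -3*t
g(13) + S(55, -15) = -3*13 + (10/139 - 10*55) = -39 + (10/139 - 550) = -39 - 76440/139 = -81861/139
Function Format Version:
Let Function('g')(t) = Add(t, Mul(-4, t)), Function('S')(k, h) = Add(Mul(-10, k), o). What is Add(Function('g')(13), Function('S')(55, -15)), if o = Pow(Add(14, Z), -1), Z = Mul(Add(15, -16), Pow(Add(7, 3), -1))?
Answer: Rational(-81861, 139) ≈ -588.93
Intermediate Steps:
Z = Rational(-1, 10) (Z = Mul(-1, Pow(10, -1)) = Mul(-1, Rational(1, 10)) = Rational(-1, 10) ≈ -0.10000)
o = Rational(10, 139) (o = Pow(Add(14, Rational(-1, 10)), -1) = Pow(Rational(139, 10), -1) = Rational(10, 139) ≈ 0.071942)
Function('S')(k, h) = Add(Rational(10, 139), Mul(-10, k)) (Function('S')(k, h) = Add(Mul(-10, k), Rational(10, 139)) = Add(Rational(10, 139), Mul(-10, k)))
Function('g')(t) = Mul(-3, t)
Add(Function('g')(13), Function('S')(55, -15)) = Add(Mul(-3, 13), Add(Rational(10, 139), Mul(-10, 55))) = Add(-39, Add(Rational(10, 139), -550)) = Add(-39, Rational(-76440, 139)) = Rational(-81861, 139)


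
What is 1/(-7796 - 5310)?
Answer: -1/13106 ≈ -7.6301e-5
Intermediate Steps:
1/(-7796 - 5310) = 1/(-13106) = -1/13106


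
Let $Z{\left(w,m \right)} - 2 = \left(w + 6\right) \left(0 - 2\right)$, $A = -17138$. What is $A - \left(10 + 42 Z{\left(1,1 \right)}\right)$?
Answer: $-16644$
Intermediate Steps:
$Z{\left(w,m \right)} = -10 - 2 w$ ($Z{\left(w,m \right)} = 2 + \left(w + 6\right) \left(0 - 2\right) = 2 + \left(6 + w\right) \left(-2\right) = 2 - \left(12 + 2 w\right) = -10 - 2 w$)
$A - \left(10 + 42 Z{\left(1,1 \right)}\right) = -17138 - \left(10 + 42 \left(-10 - 2\right)\right) = -17138 - \left(10 + 42 \left(-12\right)\right) = -17138 - \left(10 - 504\right) = -17138 - -494 = -17138 + 494 = -16644$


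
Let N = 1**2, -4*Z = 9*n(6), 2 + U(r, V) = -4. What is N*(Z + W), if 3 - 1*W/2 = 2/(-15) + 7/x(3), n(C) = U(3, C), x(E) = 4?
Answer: 244/15 ≈ 16.267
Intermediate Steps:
U(r, V) = -6 (U(r, V) = -2 - 4 = -6)
n(C) = -6
W = 83/30 (W = 6 - 2*(2/(-15) + 7/4) = 6 - 2*(2*(-1/15) + 7*(1/4)) = 6 - 2*(-2/15 + 7/4) = 6 - 2*97/60 = 6 - 97/30 = 83/30 ≈ 2.7667)
Z = 27/2 (Z = -9*(-6)/4 = -1/4*(-54) = 27/2 ≈ 13.500)
N = 1
N*(Z + W) = 1*(27/2 + 83/30) = 1*(244/15) = 244/15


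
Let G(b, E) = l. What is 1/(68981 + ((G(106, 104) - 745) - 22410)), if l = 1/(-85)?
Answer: 85/3895209 ≈ 2.1822e-5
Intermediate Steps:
l = -1/85 ≈ -0.011765
G(b, E) = -1/85
1/(68981 + ((G(106, 104) - 745) - 22410)) = 1/(68981 + ((-1/85 - 745) - 22410)) = 1/(68981 + (-63326/85 - 22410)) = 1/(68981 - 1968176/85) = 1/(3895209/85) = 85/3895209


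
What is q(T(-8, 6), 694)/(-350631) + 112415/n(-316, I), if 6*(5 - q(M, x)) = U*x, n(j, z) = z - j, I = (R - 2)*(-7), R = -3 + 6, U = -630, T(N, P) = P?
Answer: 13131221830/36114993 ≈ 363.59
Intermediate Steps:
R = 3
I = -7 (I = (3 - 2)*(-7) = 1*(-7) = -7)
q(M, x) = 5 + 105*x (q(M, x) = 5 - (-105)*x = 5 + 105*x)
q(T(-8, 6), 694)/(-350631) + 112415/n(-316, I) = (5 + 105*694)/(-350631) + 112415/(-7 - 1*(-316)) = (5 + 72870)*(-1/350631) + 112415/(-7 + 316) = 72875*(-1/350631) + 112415/309 = -72875/350631 + 112415*(1/309) = -72875/350631 + 112415/309 = 13131221830/36114993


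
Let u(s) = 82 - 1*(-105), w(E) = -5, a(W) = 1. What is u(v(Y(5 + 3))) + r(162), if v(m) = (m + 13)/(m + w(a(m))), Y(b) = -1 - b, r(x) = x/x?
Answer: 188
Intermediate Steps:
r(x) = 1
v(m) = (13 + m)/(-5 + m) (v(m) = (m + 13)/(m - 5) = (13 + m)/(-5 + m))
u(s) = 187 (u(s) = 82 + 105 = 187)
u(v(Y(5 + 3))) + r(162) = 187 + 1 = 188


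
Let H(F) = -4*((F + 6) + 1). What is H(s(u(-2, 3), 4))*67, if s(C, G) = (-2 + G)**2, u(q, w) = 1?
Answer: -2948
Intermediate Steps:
H(F) = -28 - 4*F (H(F) = -4*((6 + F) + 1) = -4*(7 + F) = -28 - 4*F)
H(s(u(-2, 3), 4))*67 = (-28 - 4*(-2 + 4)**2)*67 = (-28 - 4*2**2)*67 = (-28 - 4*4)*67 = (-28 - 16)*67 = -44*67 = -2948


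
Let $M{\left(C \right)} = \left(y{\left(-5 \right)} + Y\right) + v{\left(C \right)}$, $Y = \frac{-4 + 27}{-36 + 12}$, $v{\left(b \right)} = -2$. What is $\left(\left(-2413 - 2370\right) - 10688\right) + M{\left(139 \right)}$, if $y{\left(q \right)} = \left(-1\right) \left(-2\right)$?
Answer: $- \frac{371327}{24} \approx -15472.0$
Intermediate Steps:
$Y = - \frac{23}{24}$ ($Y = \frac{23}{-24} = 23 \left(- \frac{1}{24}\right) = - \frac{23}{24} \approx -0.95833$)
$y{\left(q \right)} = 2$
$M{\left(C \right)} = - \frac{23}{24}$ ($M{\left(C \right)} = \left(2 - \frac{23}{24}\right) - 2 = \frac{25}{24} - 2 = - \frac{23}{24}$)
$\left(\left(-2413 - 2370\right) - 10688\right) + M{\left(139 \right)} = \left(\left(-2413 - 2370\right) - 10688\right) - \frac{23}{24} = \left(-4783 - 10688\right) - \frac{23}{24} = -15471 - \frac{23}{24} = - \frac{371327}{24}$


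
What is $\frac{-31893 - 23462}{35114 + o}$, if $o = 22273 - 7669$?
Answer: $- \frac{55355}{49718} \approx -1.1134$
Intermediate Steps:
$o = 14604$ ($o = 22273 - 7669 = 14604$)
$\frac{-31893 - 23462}{35114 + o} = \frac{-31893 - 23462}{35114 + 14604} = - \frac{55355}{49718}$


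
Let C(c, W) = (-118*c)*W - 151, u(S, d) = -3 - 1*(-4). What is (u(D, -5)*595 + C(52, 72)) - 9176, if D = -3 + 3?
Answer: -450524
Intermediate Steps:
D = 0
u(S, d) = 1 (u(S, d) = -3 + 4 = 1)
C(c, W) = -151 - 118*W*c (C(c, W) = -118*W*c - 151 = -151 - 118*W*c)
(u(D, -5)*595 + C(52, 72)) - 9176 = (1*595 + (-151 - 118*72*52)) - 9176 = (595 + (-151 - 441792)) - 9176 = (595 - 441943) - 9176 = -441348 - 9176 = -450524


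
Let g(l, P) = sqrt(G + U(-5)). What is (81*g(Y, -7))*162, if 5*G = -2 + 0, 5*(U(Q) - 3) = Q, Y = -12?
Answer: 26244*sqrt(10)/5 ≈ 16598.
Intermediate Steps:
U(Q) = 3 + Q/5
G = -2/5 (G = (-2 + 0)/5 = (1/5)*(-2) = -2/5 ≈ -0.40000)
g(l, P) = 2*sqrt(10)/5 (g(l, P) = sqrt(-2/5 + (3 + (1/5)*(-5))) = sqrt(-2/5 + (3 - 1)) = sqrt(-2/5 + 2) = sqrt(8/5) = 2*sqrt(10)/5)
(81*g(Y, -7))*162 = (81*(2*sqrt(10)/5))*162 = (162*sqrt(10)/5)*162 = 26244*sqrt(10)/5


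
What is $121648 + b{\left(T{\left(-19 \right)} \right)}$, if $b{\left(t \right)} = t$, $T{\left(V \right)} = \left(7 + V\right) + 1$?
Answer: $121637$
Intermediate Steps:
$T{\left(V \right)} = 8 + V$
$121648 + b{\left(T{\left(-19 \right)} \right)} = 121648 + \left(8 - 19\right) = 121648 - 11 = 121637$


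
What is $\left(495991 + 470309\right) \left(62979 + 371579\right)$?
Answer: $419913395400$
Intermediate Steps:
$\left(495991 + 470309\right) \left(62979 + 371579\right) = 966300 \cdot 434558 = 419913395400$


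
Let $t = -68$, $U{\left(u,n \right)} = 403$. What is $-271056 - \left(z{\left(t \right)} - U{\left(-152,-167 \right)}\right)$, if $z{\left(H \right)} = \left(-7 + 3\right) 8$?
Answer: $-270621$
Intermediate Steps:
$z{\left(H \right)} = -32$ ($z{\left(H \right)} = \left(-4\right) 8 = -32$)
$-271056 - \left(z{\left(t \right)} - U{\left(-152,-167 \right)}\right) = -271056 - \left(-32 - 403\right) = -271056 - -435 = -271056 + 435 = -270621$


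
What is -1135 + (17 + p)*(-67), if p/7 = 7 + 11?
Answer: -10716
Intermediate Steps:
p = 126 (p = 7*(7 + 11) = 7*18 = 126)
-1135 + (17 + p)*(-67) = -1135 + (17 + 126)*(-67) = -1135 + 143*(-67) = -1135 - 9581 = -10716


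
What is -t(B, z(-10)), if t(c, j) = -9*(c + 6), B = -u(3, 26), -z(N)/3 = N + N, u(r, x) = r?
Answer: 27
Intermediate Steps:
z(N) = -6*N (z(N) = -3*(N + N) = -6*N)
B = -3 (B = -1*3 = -3)
t(c, j) = -54 - 9*c (t(c, j) = -9*(6 + c) = -54 - 9*c)
-t(B, z(-10)) = -(-54 - 9*(-3)) = -(-54 + 27) = -1*(-27) = 27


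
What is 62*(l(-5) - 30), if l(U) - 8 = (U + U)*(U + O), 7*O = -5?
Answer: 15252/7 ≈ 2178.9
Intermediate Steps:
O = -5/7 (O = (⅐)*(-5) = -5/7 ≈ -0.71429)
l(U) = 8 + 2*U*(-5/7 + U) (l(U) = 8 + (U + U)*(U - 5/7) = 8 + (2*U)*(-5/7 + U) = 8 + 2*U*(-5/7 + U))
62*(l(-5) - 30) = 62*((8 + 2*(-5)² - 10/7*(-5)) - 30) = 62*((8 + 2*25 + 50/7) - 30) = 62*((8 + 50 + 50/7) - 30) = 62*(456/7 - 30) = 62*(246/7) = 15252/7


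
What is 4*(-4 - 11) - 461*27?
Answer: -12507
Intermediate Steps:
4*(-4 - 11) - 461*27 = 4*(-15) - 12447 = -60 - 12447 = -12507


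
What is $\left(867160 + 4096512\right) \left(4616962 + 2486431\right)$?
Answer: $35258912939096$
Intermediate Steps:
$\left(867160 + 4096512\right) \left(4616962 + 2486431\right) = 4963672 \cdot 7103393 = 35258912939096$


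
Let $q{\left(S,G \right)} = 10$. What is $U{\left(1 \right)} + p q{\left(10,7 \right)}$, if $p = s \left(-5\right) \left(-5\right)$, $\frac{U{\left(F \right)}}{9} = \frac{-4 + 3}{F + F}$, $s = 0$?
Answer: $- \frac{9}{2} \approx -4.5$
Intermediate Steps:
$U{\left(F \right)} = - \frac{9}{2 F}$ ($U{\left(F \right)} = 9 \frac{-4 + 3}{F + F} = 9 \left(- \frac{1}{2 F}\right) = - \frac{9}{2 F}$)
$p = 0$ ($p = 0 \left(-5\right) \left(-5\right) = 0 \left(-5\right) = 0$)
$U{\left(1 \right)} + p q{\left(10,7 \right)} = - \frac{9}{2 \cdot 1} + 0 \cdot 10 = \left(- \frac{9}{2}\right) 1 + 0 = - \frac{9}{2} + 0 = - \frac{9}{2}$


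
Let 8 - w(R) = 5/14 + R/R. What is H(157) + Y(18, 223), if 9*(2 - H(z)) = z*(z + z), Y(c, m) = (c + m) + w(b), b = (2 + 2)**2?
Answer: -658717/126 ≈ -5227.9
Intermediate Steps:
b = 16 (b = 4**2 = 16)
w(R) = 93/14 (w(R) = 8 - (5/14 + R/R) = 8 - (5*(1/14) + 1) = 8 - (5/14 + 1) = 8 - 1*19/14 = 8 - 19/14 = 93/14)
Y(c, m) = 93/14 + c + m (Y(c, m) = (c + m) + 93/14 = 93/14 + c + m)
H(z) = 2 - 2*z**2/9 (H(z) = 2 - z*(z + z)/9 = 2 - z*2*z/9 = 2 - 2*z**2/9)
H(157) + Y(18, 223) = (2 - 2/9*157**2) + (93/14 + 18 + 223) = (2 - 2/9*24649) + 3467/14 = (2 - 49298/9) + 3467/14 = -49280/9 + 3467/14 = -658717/126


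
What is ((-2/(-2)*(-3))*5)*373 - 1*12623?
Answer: -18218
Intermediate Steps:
((-2/(-2)*(-3))*5)*373 - 1*12623 = ((-2*(-½)*(-3))*5)*373 - 12623 = ((1*(-3))*5)*373 - 12623 = -3*5*373 - 12623 = -15*373 - 12623 = -5595 - 12623 = -18218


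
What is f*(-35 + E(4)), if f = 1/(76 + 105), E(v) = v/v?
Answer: -34/181 ≈ -0.18785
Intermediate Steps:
E(v) = 1
f = 1/181 ≈ 0.0055249
f*(-35 + E(4)) = (-35 + 1)/181 = (1/181)*(-34) = -34/181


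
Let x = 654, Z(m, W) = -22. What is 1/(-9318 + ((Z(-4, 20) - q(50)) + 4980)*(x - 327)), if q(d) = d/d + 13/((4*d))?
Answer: 200/322319949 ≈ 6.2050e-7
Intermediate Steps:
q(d) = 1 + 13/(4*d) (q(d) = 1 + 13*(1/(4*d)) = 1 + 13/(4*d))
1/(-9318 + ((Z(-4, 20) - q(50)) + 4980)*(x - 327)) = 1/(-9318 + ((-22 - (13/4 + 50)/50) + 4980)*(654 - 327)) = 1/(-9318 + ((-22 - 213/(50*4)) + 4980)*327) = 1/(-9318 + ((-22 - 1*213/200) + 4980)*327) = 1/(-9318 + ((-22 - 213/200) + 4980)*327) = 1/(-9318 + (-4613/200 + 4980)*327) = 1/(-9318 + (991387/200)*327) = 1/(-9318 + 324183549/200) = 1/(322319949/200) = 200/322319949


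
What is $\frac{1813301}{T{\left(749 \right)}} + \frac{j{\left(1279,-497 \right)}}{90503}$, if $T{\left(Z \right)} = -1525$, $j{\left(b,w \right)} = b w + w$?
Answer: $- \frac{23582760629}{19716725} \approx -1196.1$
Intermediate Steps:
$j{\left(b,w \right)} = w + b w$
$\frac{1813301}{T{\left(749 \right)}} + \frac{j{\left(1279,-497 \right)}}{90503} = \frac{1813301}{-1525} + \frac{\left(-497\right) \left(1 + 1279\right)}{90503} = 1813301 \left(- \frac{1}{1525}\right) + \left(-497\right) 1280 \cdot \frac{1}{90503} = - \frac{1813301}{1525} - \frac{90880}{12929} = - \frac{23582760629}{19716725}$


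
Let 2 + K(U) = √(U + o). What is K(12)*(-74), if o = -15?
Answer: 148 - 74*I*√3 ≈ 148.0 - 128.17*I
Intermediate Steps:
K(U) = -2 + √(-15 + U) (K(U) = -2 + √(U - 15) = -2 + √(-15 + U))
K(12)*(-74) = (-2 + √(-15 + 12))*(-74) = (-2 + √(-3))*(-74) = (-2 + I*√3)*(-74) = 148 - 74*I*√3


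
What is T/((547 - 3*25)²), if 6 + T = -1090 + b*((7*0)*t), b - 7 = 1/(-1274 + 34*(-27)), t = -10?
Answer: -137/27848 ≈ -0.0049196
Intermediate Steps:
b = 15343/2192 (b = 7 + 1/(-1274 + 34*(-27)) = 7 + 1/(-1274 - 918) = 7 + 1/(-2192) = 7 - 1/2192 = 15343/2192 ≈ 6.9995)
T = -1096 (T = -6 + (-1090 + 15343*((7*0)*(-10))/2192) = -6 + (-1090 + 15343*(0*(-10))/2192) = -6 + (-1090 + (15343/2192)*0) = -6 + (-1090 + 0) = -6 - 1090 = -1096)
T/((547 - 3*25)²) = -1096/(547 - 3*25)² = -1096/(547 - 75)² = -1096/(472²) = -1096/222784 = -1096*1/222784 = -137/27848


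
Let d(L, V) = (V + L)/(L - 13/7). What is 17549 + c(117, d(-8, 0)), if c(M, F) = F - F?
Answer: 17549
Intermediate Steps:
d(L, V) = (L + V)/(-13/7 + L) (d(L, V) = (L + V)/(L - 13*⅐) = (L + V)/(L - 13/7) = (L + V)/(-13/7 + L))
c(M, F) = 0
17549 + c(117, d(-8, 0)) = 17549 + 0 = 17549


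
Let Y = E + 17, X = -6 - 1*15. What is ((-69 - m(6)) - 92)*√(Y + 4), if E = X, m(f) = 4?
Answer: 0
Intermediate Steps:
X = -21 (X = -6 - 15 = -21)
E = -21
Y = -4 (Y = -21 + 17 = -4)
((-69 - m(6)) - 92)*√(Y + 4) = ((-69 - 1*4) - 92)*√(-4 + 4) = ((-69 - 4) - 92)*√0 = (-73 - 92)*0 = -165*0 = 0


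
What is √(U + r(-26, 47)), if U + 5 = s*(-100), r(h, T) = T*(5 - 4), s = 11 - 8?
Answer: I*√258 ≈ 16.062*I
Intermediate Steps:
s = 3
r(h, T) = T (r(h, T) = T*1 = T)
U = -305 (U = -5 + 3*(-100) = -5 - 300 = -305)
√(U + r(-26, 47)) = √(-305 + 47) = √(-258) = I*√258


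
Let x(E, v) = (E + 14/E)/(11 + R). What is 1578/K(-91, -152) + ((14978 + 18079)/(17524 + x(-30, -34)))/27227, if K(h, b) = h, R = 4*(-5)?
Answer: -101661369239337/5862624560429 ≈ -17.341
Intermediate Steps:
R = -20
x(E, v) = -14/(9*E) - E/9 (x(E, v) = (E + 14/E)/(11 - 20) = (E + 14/E)/(-9) = (E + 14/E)*(-⅑) = -14/(9*E) - E/9)
1578/K(-91, -152) + ((14978 + 18079)/(17524 + x(-30, -34)))/27227 = 1578/(-91) + ((14978 + 18079)/(17524 + (⅑)*(-14 - 1*(-30)²)/(-30)))/27227 = 1578*(-1/91) + (33057/(17524 + (⅑)*(-1/30)*(-14 - 1*900)))*(1/27227) = -1578/91 + (33057/(17524 + (⅑)*(-1/30)*(-14 - 900)))*(1/27227) = -1578/91 + (33057/(17524 + (⅑)*(-1/30)*(-914)))*(1/27227) = -1578/91 + (33057/(17524 + 457/135))*(1/27227) = -1578/91 + (33057/(2366197/135))*(1/27227) = -1578/91 + (33057*(135/2366197))*(1/27227) = -1578/91 + (4462695/2366197)*(1/27227) = -1578/91 + 4462695/64424445719 = -101661369239337/5862624560429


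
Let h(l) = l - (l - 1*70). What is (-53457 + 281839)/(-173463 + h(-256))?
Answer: -20762/15763 ≈ -1.3171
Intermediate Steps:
h(l) = 70 (h(l) = l - (l - 70) = l - (-70 + l) = l + (70 - l) = 70)
(-53457 + 281839)/(-173463 + h(-256)) = (-53457 + 281839)/(-173463 + 70) = 228382/(-173393) = 228382*(-1/173393) = -20762/15763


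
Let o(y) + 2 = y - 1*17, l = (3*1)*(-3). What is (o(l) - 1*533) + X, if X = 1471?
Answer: 910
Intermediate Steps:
l = -9 (l = 3*(-3) = -9)
o(y) = -19 + y (o(y) = -2 + (y - 1*17) = -2 + (y - 17) = -2 + (-17 + y) = -19 + y)
(o(l) - 1*533) + X = ((-19 - 9) - 1*533) + 1471 = (-28 - 533) + 1471 = -561 + 1471 = 910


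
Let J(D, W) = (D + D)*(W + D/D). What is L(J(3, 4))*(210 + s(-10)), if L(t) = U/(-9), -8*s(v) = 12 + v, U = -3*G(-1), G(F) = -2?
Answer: -839/6 ≈ -139.83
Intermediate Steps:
J(D, W) = 2*D*(1 + W) (J(D, W) = (2*D)*(W + 1) = (2*D)*(1 + W) = 2*D*(1 + W))
U = 6 (U = -3*(-2) = 6)
s(v) = -3/2 - v/8 (s(v) = -(12 + v)/8 = -3/2 - v/8)
L(t) = -⅔ (L(t) = 6/(-9) = 6*(-⅑) = -⅔)
L(J(3, 4))*(210 + s(-10)) = -2*(210 + (-3/2 - ⅛*(-10)))/3 = -2*(210 + (-3/2 + 5/4))/3 = -2*(210 - ¼)/3 = -⅔*839/4 = -839/6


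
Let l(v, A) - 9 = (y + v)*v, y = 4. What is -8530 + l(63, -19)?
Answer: -4300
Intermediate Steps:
l(v, A) = 9 + v*(4 + v) (l(v, A) = 9 + (4 + v)*v = 9 + v*(4 + v))
-8530 + l(63, -19) = -8530 + (9 + 63² + 4*63) = -8530 + (9 + 3969 + 252) = -8530 + 4230 = -4300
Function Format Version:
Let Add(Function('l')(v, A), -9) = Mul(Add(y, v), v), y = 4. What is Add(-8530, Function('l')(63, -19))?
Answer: -4300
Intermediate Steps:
Function('l')(v, A) = Add(9, Mul(v, Add(4, v))) (Function('l')(v, A) = Add(9, Mul(Add(4, v), v)) = Add(9, Mul(v, Add(4, v))))
Add(-8530, Function('l')(63, -19)) = Add(-8530, Add(9, Pow(63, 2), Mul(4, 63))) = Add(-8530, Add(9, 3969, 252)) = Add(-8530, 4230) = -4300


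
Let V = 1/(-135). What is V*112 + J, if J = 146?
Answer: 19598/135 ≈ 145.17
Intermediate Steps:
V = -1/135 ≈ -0.0074074
V*112 + J = -1/135*112 + 146 = -112/135 + 146 = 19598/135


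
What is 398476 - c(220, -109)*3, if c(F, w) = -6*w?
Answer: 396514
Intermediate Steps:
398476 - c(220, -109)*3 = 398476 - (-6*(-109))*3 = 398476 - 654*3 = 398476 - 1*1962 = 398476 - 1962 = 396514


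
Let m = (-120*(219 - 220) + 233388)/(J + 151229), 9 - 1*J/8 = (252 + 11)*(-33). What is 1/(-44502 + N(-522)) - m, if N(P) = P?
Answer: -10513684925/9938282592 ≈ -1.0579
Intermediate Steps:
J = 69504 (J = 72 - 8*(252 + 11)*(-33) = 72 - 2104*(-33) = 72 - 8*(-8679) = 72 + 69432 = 69504)
m = 233508/220733 (m = (-120*(219 - 220) + 233388)/(69504 + 151229) = (-120*(-1) + 233388)/220733 = (120 + 233388)*(1/220733) = 233508*(1/220733) = 233508/220733 ≈ 1.0579)
1/(-44502 + N(-522)) - m = 1/(-44502 - 522) - 1*233508/220733 = 1/(-45024) - 233508/220733 = -1/45024 - 233508/220733 = -10513684925/9938282592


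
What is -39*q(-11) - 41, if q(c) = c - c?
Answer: -41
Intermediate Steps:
q(c) = 0
-39*q(-11) - 41 = -39*0 - 41 = 0 - 41 = -41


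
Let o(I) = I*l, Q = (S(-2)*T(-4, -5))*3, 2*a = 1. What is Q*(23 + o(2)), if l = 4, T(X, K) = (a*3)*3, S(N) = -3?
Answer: -2511/2 ≈ -1255.5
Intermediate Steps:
a = ½ (a = (½)*1 = ½ ≈ 0.50000)
T(X, K) = 9/2 (T(X, K) = ((½)*3)*3 = (3/2)*3 = 9/2)
Q = -81/2 (Q = -3*9/2*3 = -27/2*3 = -81/2 ≈ -40.500)
o(I) = 4*I (o(I) = I*4 = 4*I)
Q*(23 + o(2)) = -81*(23 + 4*2)/2 = -81*(23 + 8)/2 = -81/2*31 = -2511/2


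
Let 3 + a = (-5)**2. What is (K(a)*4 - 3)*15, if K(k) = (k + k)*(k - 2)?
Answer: 52755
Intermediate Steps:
a = 22 (a = -3 + (-5)**2 = -3 + 25 = 22)
K(k) = 2*k*(-2 + k) (K(k) = (2*k)*(-2 + k) = 2*k*(-2 + k))
(K(a)*4 - 3)*15 = ((2*22*(-2 + 22))*4 - 3)*15 = ((2*22*20)*4 - 3)*15 = (880*4 - 3)*15 = (3520 - 3)*15 = 3517*15 = 52755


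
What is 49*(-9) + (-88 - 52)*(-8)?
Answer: 679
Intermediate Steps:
49*(-9) + (-88 - 52)*(-8) = -441 - 140*(-8) = -441 + 1120 = 679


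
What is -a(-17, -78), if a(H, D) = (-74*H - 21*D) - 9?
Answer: -2887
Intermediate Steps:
a(H, D) = -9 - 74*H - 21*D
-a(-17, -78) = -(-9 - 74*(-17) - 21*(-78)) = -(-9 + 1258 + 1638) = -1*2887 = -2887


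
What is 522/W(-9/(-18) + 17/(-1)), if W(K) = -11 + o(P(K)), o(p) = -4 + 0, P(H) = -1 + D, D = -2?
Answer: -174/5 ≈ -34.800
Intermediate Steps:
P(H) = -3 (P(H) = -1 - 2 = -3)
o(p) = -4
W(K) = -15 (W(K) = -11 - 4 = -15)
522/W(-9/(-18) + 17/(-1)) = 522/(-15) = 522*(-1/15) = -174/5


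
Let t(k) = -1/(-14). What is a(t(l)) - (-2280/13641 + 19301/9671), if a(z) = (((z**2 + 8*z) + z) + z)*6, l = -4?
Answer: 10720672325/4309455626 ≈ 2.4877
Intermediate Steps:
t(k) = 1/14 (t(k) = -1*(-1/14) = 1/14)
a(z) = 6*z**2 + 60*z (a(z) = ((z**2 + 9*z) + z)*6 = (z**2 + 10*z)*6 = 6*z**2 + 60*z)
a(t(l)) - (-2280/13641 + 19301/9671) = 6*(1/14)*(10 + 1/14) - (-2280/13641 + 19301/9671) = 6*(1/14)*(141/14) - (-2280*1/13641 + 19301*(1/9671)) = 423/98 - (-760/4547 + 19301/9671) = 423/98 - 1*80411687/43974037 = 423/98 - 80411687/43974037 = 10720672325/4309455626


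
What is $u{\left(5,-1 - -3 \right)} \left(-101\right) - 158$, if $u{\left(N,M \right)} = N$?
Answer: $-663$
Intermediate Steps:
$u{\left(5,-1 - -3 \right)} \left(-101\right) - 158 = 5 \left(-101\right) - 158 = -505 - 158 = -663$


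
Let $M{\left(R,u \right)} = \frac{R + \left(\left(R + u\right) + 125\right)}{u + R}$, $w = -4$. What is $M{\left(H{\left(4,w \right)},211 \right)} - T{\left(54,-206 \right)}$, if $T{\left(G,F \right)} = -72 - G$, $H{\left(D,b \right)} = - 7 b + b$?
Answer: $\frac{29994}{235} \approx 127.63$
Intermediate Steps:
$H{\left(D,b \right)} = - 6 b$
$M{\left(R,u \right)} = \frac{125 + u + 2 R}{R + u}$ ($M{\left(R,u \right)} = \frac{R + \left(125 + R + u\right)}{R + u} = \frac{125 + u + 2 R}{R + u}$)
$M{\left(H{\left(4,w \right)},211 \right)} - T{\left(54,-206 \right)} = \frac{125 + 211 + 2 \left(\left(-6\right) \left(-4\right)\right)}{\left(-6\right) \left(-4\right) + 211} - \left(-72 - 54\right) = \frac{125 + 211 + 2 \cdot 24}{24 + 211} - \left(-72 - 54\right) = \frac{125 + 211 + 48}{235} - -126 = \frac{1}{235} \cdot 384 + 126 = \frac{384}{235} + 126 = \frac{29994}{235}$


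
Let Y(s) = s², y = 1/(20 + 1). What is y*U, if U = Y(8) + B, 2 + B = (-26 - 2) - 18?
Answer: 16/21 ≈ 0.76190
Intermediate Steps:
y = 1/21 ≈ 0.047619
B = -48 (B = -2 + ((-26 - 2) - 18) = -2 + (-28 - 18) = -2 - 46 = -48)
U = 16 (U = 8² - 48 = 64 - 48 = 16)
y*U = (1/21)*16 = 16/21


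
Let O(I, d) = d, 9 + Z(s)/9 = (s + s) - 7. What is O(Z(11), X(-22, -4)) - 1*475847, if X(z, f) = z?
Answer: -475869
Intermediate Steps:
Z(s) = -144 + 18*s (Z(s) = -81 + 9*((s + s) - 7) = -81 + 9*(2*s - 7) = -81 + 9*(-7 + 2*s) = -81 + (-63 + 18*s) = -144 + 18*s)
O(Z(11), X(-22, -4)) - 1*475847 = -22 - 1*475847 = -22 - 475847 = -475869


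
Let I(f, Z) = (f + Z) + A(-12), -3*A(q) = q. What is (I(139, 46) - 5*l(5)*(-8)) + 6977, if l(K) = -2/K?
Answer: 7150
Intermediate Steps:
A(q) = -q/3
I(f, Z) = 4 + Z + f (I(f, Z) = (f + Z) - ⅓*(-12) = (Z + f) + 4 = 4 + Z + f)
(I(139, 46) - 5*l(5)*(-8)) + 6977 = ((4 + 46 + 139) - (-10)/5*(-8)) + 6977 = (189 - (-10)/5*(-8)) + 6977 = (189 - 5*(-⅖)*(-8)) + 6977 = (189 + 2*(-8)) + 6977 = (189 - 16) + 6977 = 173 + 6977 = 7150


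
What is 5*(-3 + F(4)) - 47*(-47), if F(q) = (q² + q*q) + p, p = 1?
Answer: 2359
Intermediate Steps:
F(q) = 1 + 2*q² (F(q) = (q² + q*q) + 1 = (q² + q²) + 1 = 2*q² + 1 = 1 + 2*q²)
5*(-3 + F(4)) - 47*(-47) = 5*(-3 + (1 + 2*4²)) - 47*(-47) = 5*(-3 + (1 + 2*16)) + 2209 = 5*(-3 + (1 + 32)) + 2209 = 5*(-3 + 33) + 2209 = 5*30 + 2209 = 150 + 2209 = 2359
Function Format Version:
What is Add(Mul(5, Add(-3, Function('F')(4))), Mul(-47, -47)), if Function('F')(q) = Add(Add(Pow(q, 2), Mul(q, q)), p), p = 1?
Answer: 2359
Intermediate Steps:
Function('F')(q) = Add(1, Mul(2, Pow(q, 2))) (Function('F')(q) = Add(Add(Pow(q, 2), Mul(q, q)), 1) = Add(Add(Pow(q, 2), Pow(q, 2)), 1) = Add(Mul(2, Pow(q, 2)), 1) = Add(1, Mul(2, Pow(q, 2))))
Add(Mul(5, Add(-3, Function('F')(4))), Mul(-47, -47)) = Add(Mul(5, Add(-3, Add(1, Mul(2, Pow(4, 2))))), Mul(-47, -47)) = Add(Mul(5, Add(-3, Add(1, Mul(2, 16)))), 2209) = Add(Mul(5, Add(-3, Add(1, 32))), 2209) = Add(Mul(5, Add(-3, 33)), 2209) = Add(Mul(5, 30), 2209) = Add(150, 2209) = 2359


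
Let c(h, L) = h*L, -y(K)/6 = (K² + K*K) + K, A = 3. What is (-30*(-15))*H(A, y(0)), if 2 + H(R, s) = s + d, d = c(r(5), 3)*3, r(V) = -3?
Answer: -13050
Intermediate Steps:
y(K) = -12*K² - 6*K (y(K) = -6*((K² + K*K) + K) = -6*((K² + K²) + K) = -6*(2*K² + K) = -6*(K + 2*K²) = -12*K² - 6*K)
c(h, L) = L*h
d = -27 (d = (3*(-3))*3 = -9*3 = -27)
H(R, s) = -29 + s (H(R, s) = -2 + (s - 27) = -2 + (-27 + s) = -29 + s)
(-30*(-15))*H(A, y(0)) = (-30*(-15))*(-29 - 6*0*(1 + 2*0)) = 450*(-29 - 6*0*(1 + 0)) = 450*(-29 - 6*0*1) = 450*(-29 + 0) = 450*(-29) = -13050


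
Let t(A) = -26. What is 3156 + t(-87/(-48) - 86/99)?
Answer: 3130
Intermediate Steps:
3156 + t(-87/(-48) - 86/99) = 3156 - 26 = 3130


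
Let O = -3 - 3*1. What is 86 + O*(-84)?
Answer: 590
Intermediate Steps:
O = -6 (O = -3 - 3 = -6)
86 + O*(-84) = 86 - 6*(-84) = 86 + 504 = 590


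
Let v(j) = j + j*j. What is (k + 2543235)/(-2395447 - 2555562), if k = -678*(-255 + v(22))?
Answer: -2373057/4951009 ≈ -0.47931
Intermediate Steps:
v(j) = j + j²
k = -170178 (k = -678*(-255 + 22*(1 + 22)) = -678*(-255 + 22*23) = -678*(-255 + 506) = -678*251 = -170178)
(k + 2543235)/(-2395447 - 2555562) = (-170178 + 2543235)/(-2395447 - 2555562) = 2373057/(-4951009) = 2373057*(-1/4951009) = -2373057/4951009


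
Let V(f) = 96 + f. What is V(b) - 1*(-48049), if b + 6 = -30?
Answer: 48109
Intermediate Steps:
b = -36 (b = -6 - 30 = -36)
V(b) - 1*(-48049) = (96 - 36) - 1*(-48049) = 60 + 48049 = 48109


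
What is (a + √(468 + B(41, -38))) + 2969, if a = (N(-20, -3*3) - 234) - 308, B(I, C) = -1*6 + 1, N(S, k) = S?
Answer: 2407 + √463 ≈ 2428.5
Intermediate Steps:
B(I, C) = -5 (B(I, C) = -6 + 1 = -5)
a = -562 (a = (-20 - 234) - 308 = -254 - 308 = -562)
(a + √(468 + B(41, -38))) + 2969 = (-562 + √(468 - 5)) + 2969 = (-562 + √463) + 2969 = 2407 + √463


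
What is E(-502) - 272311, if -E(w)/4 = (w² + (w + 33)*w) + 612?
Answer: -2224527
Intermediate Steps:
E(w) = -2448 - 4*w² - 4*w*(33 + w) (E(w) = -4*((w² + (w + 33)*w) + 612) = -4*((w² + (33 + w)*w) + 612) = -4*((w² + w*(33 + w)) + 612) = -4*(612 + w² + w*(33 + w)) = -2448 - 4*w² - 4*w*(33 + w))
E(-502) - 272311 = (-2448 - 132*(-502) - 8*(-502)²) - 272311 = (-2448 + 66264 - 8*252004) - 272311 = (-2448 + 66264 - 2016032) - 272311 = -1952216 - 272311 = -2224527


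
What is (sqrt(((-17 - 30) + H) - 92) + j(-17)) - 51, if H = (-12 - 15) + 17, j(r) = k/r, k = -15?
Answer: -852/17 + I*sqrt(149) ≈ -50.118 + 12.207*I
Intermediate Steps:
j(r) = -15/r
H = -10 (H = -27 + 17 = -10)
(sqrt(((-17 - 30) + H) - 92) + j(-17)) - 51 = (sqrt(((-17 - 30) - 10) - 92) - 15/(-17)) - 51 = (sqrt((-47 - 10) - 92) - 15*(-1/17)) - 51 = (sqrt(-57 - 92) + 15/17) - 51 = (sqrt(-149) + 15/17) - 51 = (I*sqrt(149) + 15/17) - 51 = (15/17 + I*sqrt(149)) - 51 = -852/17 + I*sqrt(149)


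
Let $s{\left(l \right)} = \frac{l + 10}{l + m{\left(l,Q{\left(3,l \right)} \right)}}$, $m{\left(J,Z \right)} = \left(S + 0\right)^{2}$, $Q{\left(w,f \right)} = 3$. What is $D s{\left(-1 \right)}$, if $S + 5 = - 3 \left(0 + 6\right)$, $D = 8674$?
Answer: $\frac{13011}{88} \approx 147.85$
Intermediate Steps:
$S = -23$ ($S = -5 - 3 \left(0 + 6\right) = -5 - 18 = -23$)
$m{\left(J,Z \right)} = 529$ ($m{\left(J,Z \right)} = \left(-23 + 0\right)^{2} = \left(-23\right)^{2} = 529$)
$s{\left(l \right)} = \frac{10 + l}{529 + l}$ ($s{\left(l \right)} = \frac{l + 10}{l + 529} = \frac{10 + l}{529 + l}$)
$D s{\left(-1 \right)} = 8674 \frac{10 - 1}{529 - 1} = 8674 \cdot \frac{1}{528} \cdot 9 = 8674 \cdot \frac{3}{176} = \frac{13011}{88}$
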